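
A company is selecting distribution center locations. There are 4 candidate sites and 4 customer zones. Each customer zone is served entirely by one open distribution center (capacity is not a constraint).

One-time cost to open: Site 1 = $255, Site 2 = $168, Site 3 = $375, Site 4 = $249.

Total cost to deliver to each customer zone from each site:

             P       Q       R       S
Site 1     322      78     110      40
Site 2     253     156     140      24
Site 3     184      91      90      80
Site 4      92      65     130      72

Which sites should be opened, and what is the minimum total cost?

For any fixed open set, each customer zone goes to its cheapest open site; total = fixed + service.
{Site 4}: P→Site 4 92, Q→Site 4 65, R→Site 4 130, S→Site 4 72. Service 359; fixed 249; total 608.
{Site 2, Site 4}: P→Site 4 92, Q→Site 4 65, R→Site 4 130, S→Site 2 24. Service 311; fixed 417; total 728.
{Site 2}: service 573 + fixed 168 = 741
{Site 1, Site 2, Site 3, Site 4}: service 271 + fixed 1047 = 1318
No other subset beats 608.

Open Site 4 only; minimum total cost 608.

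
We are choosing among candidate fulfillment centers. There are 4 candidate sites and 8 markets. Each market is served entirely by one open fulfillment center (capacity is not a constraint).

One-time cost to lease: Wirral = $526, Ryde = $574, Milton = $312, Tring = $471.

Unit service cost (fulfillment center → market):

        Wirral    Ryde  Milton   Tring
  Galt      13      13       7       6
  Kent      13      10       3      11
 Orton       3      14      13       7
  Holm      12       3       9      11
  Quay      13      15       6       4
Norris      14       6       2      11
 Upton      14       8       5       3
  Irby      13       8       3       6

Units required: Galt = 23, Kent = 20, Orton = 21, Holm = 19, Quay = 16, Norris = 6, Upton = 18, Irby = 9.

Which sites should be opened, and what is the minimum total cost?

For any fixed open set, each market goes to its cheapest open site; total = fixed + service.
{Milton}: Galt→Milton 7·23=161, Kent→Milton 3·20=60, Orton→Milton 13·21=273, Holm→Milton 9·19=171, Quay→Milton 6·16=96, Norris→Milton 2·6=12, Upton→Milton 5·18=90, Irby→Milton 3·9=27. Service 890; fixed 312; total 1202.
{Tring}: Galt→Tring 6·23=138, Kent→Tring 11·20=220, Orton→Tring 7·21=147, Holm→Tring 11·19=209, Quay→Tring 4·16=64, Norris→Tring 11·6=66, Upton→Tring 3·18=54, Irby→Tring 6·9=54. Service 952; fixed 471; total 1423.
{Milton, Tring}: service 673 + fixed 783 = 1456
{Wirral, Ryde, Milton, Tring}: Galt→Tring 6·23=138, Kent→Milton 3·20=60, Orton→Wirral 3·21=63, Holm→Ryde 3·19=57, Quay→Tring 4·16=64, Norris→Milton 2·6=12, Upton→Tring 3·18=54, Irby→Milton 3·9=27. Service 475; fixed 1883; total 2358.
(All 15 nonempty subsets were checked; Milton only is lowest.)

Open Milton only; minimum total cost 1202.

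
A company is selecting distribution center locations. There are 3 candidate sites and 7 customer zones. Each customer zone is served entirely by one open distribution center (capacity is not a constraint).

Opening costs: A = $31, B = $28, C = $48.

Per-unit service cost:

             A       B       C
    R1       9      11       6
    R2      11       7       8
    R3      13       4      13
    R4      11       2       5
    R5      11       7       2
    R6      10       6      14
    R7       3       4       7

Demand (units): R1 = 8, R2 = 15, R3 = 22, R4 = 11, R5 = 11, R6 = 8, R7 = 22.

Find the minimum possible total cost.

For any fixed open set, each customer zone goes to its cheapest open site; total = fixed + service.
{B, C}: R1→C 6·8=48, R2→B 7·15=105, R3→B 4·22=88, R4→B 2·11=22, R5→C 2·11=22, R6→B 6·8=48, R7→B 4·22=88. Service 421; fixed 76; total 497.
{A, B, C}: R1→C 6·8=48, R2→B 7·15=105, R3→B 4·22=88, R4→B 2·11=22, R5→C 2·11=22, R6→B 6·8=48, R7→A 3·22=66. Service 399; fixed 107; total 506.
{A, B}: service 478 + fixed 59 = 537
{B}: service 516 + fixed 28 = 544
No other subset beats 497.

Minimum total cost: 497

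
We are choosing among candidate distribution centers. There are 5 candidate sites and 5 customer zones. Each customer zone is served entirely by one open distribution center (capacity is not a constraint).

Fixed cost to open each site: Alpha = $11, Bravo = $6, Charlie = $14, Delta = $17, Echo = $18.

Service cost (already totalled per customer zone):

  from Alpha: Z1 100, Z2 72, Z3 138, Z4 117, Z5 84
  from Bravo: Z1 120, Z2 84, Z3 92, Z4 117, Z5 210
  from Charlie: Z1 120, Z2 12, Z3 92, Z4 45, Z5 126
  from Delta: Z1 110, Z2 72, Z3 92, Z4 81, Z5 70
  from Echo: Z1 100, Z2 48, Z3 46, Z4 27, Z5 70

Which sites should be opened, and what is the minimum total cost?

Open Charlie and Echo; minimum total cost 287.

For any fixed open set, each customer zone goes to its cheapest open site; total = fixed + service.
{Charlie, Echo}: Z1→Echo 100, Z2→Charlie 12, Z3→Echo 46, Z4→Echo 27, Z5→Echo 70. Service 255; fixed 32; total 287.
{Bravo, Charlie, Echo}: service 255 + fixed 38 = 293
{Alpha, Charlie, Echo}: Z1→Alpha 100, Z2→Charlie 12, Z3→Echo 46, Z4→Echo 27, Z5→Echo 70. Service 255; fixed 43; total 298.
{Alpha, Bravo, Charlie, Delta, Echo}: Z1→Alpha 100, Z2→Charlie 12, Z3→Echo 46, Z4→Echo 27, Z5→Delta 70. Service 255; fixed 66; total 321.
No other subset beats 287.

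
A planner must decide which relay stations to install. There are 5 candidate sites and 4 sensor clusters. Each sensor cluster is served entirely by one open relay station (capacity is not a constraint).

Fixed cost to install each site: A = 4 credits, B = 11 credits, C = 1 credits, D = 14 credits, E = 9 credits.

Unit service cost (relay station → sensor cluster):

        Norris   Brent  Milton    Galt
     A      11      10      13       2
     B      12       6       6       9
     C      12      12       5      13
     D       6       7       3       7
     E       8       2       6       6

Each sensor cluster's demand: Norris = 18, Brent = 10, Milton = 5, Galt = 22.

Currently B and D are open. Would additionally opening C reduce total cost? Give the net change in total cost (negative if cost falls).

No — net change +1 (cost rises by 1).

Current service cost with {B, D}: 337.
Adding C: each sensor cluster re-picks its cheapest; new service cost 337, saving 0.
Extra fixed cost: 1. Net change = 1 − 0 = 1.
(Totals: 362 → 363.)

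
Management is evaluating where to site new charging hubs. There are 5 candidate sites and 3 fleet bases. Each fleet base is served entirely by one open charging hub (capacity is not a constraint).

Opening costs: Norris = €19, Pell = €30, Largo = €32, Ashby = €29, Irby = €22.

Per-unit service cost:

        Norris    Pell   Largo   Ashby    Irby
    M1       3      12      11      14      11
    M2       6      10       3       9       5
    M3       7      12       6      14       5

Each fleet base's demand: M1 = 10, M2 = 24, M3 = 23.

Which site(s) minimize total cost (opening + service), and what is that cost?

Open Norris, Largo and Irby; minimum total cost 290.

For any fixed open set, each fleet base goes to its cheapest open site; total = fixed + service.
{Norris, Largo, Irby}: M1→Norris 3·10=30, M2→Largo 3·24=72, M3→Irby 5·23=115. Service 217; fixed 73; total 290.
{Norris, Largo}: service 240 + fixed 51 = 291
{Norris, Irby}: service 265 + fixed 41 = 306
{Norris, Pell, Largo, Ashby, Irby}: M1→Norris 3·10=30, M2→Largo 3·24=72, M3→Irby 5·23=115. Service 217; fixed 132; total 349.
No other subset beats 290.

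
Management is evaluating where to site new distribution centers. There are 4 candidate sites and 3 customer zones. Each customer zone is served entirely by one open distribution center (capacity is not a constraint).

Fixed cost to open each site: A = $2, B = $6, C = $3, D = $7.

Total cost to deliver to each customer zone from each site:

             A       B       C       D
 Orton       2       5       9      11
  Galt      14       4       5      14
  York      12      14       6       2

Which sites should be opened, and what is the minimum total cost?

Open A and C; minimum total cost 18.

For any fixed open set, each customer zone goes to its cheapest open site; total = fixed + service.
{A, C}: Orton→A 2, Galt→C 5, York→C 6. Service 13; fixed 5; total 18.
{A, C, D}: service 9 + fixed 12 = 21
{A, B, C}: service 12 + fixed 11 = 23
{A, B, C, D}: Orton→A 2, Galt→B 4, York→D 2. Service 8; fixed 18; total 26.
(All 15 nonempty subsets were checked; A and C is lowest.)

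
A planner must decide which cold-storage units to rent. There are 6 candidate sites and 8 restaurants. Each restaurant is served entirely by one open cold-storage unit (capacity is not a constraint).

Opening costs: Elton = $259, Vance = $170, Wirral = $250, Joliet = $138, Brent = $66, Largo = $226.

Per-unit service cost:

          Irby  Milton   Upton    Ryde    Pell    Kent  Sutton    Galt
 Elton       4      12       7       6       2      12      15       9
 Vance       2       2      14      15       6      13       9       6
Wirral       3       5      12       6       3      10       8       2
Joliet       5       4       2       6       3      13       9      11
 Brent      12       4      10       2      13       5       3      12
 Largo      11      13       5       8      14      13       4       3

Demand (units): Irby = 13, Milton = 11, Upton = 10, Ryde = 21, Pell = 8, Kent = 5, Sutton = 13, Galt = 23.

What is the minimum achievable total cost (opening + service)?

For any fixed open set, each restaurant goes to its cheapest open site; total = fixed + service.
{Wirral, Brent}: Irby→Wirral 3·13=39, Milton→Brent 4·11=44, Upton→Brent 10·10=100, Ryde→Brent 2·21=42, Pell→Wirral 3·8=24, Kent→Brent 5·5=25, Sutton→Brent 3·13=39, Galt→Wirral 2·23=46. Service 359; fixed 316; total 675.
{Vance, Brent}: service 440 + fixed 236 = 676
{Vance, Joliet, Brent}: service 336 + fixed 374 = 710
{Elton, Vance, Wirral, Joliet, Brent, Largo}: Irby→Vance 2·13=26, Milton→Vance 2·11=22, Upton→Joliet 2·10=20, Ryde→Brent 2·21=42, Pell→Elton 2·8=16, Kent→Brent 5·5=25, Sutton→Brent 3·13=39, Galt→Wirral 2·23=46. Service 236; fixed 1109; total 1345.
No other subset beats 675.

Minimum total cost: 675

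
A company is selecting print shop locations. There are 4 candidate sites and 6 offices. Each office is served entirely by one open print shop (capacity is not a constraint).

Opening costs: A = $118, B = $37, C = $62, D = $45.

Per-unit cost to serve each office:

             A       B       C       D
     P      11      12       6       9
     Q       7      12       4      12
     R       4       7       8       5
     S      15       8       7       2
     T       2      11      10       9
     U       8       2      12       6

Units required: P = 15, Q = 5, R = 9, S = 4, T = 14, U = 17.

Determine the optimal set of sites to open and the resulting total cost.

Open A, B and C; minimum total cost 453.

For any fixed open set, each office goes to its cheapest open site; total = fixed + service.
{A, B, C}: P→C 6·15=90, Q→C 4·5=20, R→A 4·9=36, S→C 7·4=28, T→A 2·14=28, U→B 2·17=34. Service 236; fixed 217; total 453.
{B, C, D}: service 323 + fixed 144 = 467
{B, C}: P→C 6·15=90, Q→C 4·5=20, R→B 7·9=63, S→C 7·4=28, T→C 10·14=140, U→B 2·17=34. Service 375; fixed 99; total 474.
{A, B, C, D}: P→C 6·15=90, Q→C 4·5=20, R→A 4·9=36, S→D 2·4=8, T→A 2·14=28, U→B 2·17=34. Service 216; fixed 262; total 478.
No other subset beats 453.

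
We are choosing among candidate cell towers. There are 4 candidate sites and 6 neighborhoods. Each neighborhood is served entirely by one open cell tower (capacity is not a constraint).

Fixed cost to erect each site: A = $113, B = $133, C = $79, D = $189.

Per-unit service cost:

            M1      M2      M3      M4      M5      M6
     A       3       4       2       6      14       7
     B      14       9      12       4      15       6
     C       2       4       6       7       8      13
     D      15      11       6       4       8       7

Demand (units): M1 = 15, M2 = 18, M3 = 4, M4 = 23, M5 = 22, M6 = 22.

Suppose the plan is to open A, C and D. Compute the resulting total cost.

Total cost: 913

Each neighborhood is assigned to its cheapest site among the open ones.
{A, C, D}: M1→C 2·15=30, M2→A 4·18=72, M3→A 2·4=8, M4→D 4·23=92, M5→C 8·22=176, M6→A 7·22=154. Service 532; fixed 381; total 913.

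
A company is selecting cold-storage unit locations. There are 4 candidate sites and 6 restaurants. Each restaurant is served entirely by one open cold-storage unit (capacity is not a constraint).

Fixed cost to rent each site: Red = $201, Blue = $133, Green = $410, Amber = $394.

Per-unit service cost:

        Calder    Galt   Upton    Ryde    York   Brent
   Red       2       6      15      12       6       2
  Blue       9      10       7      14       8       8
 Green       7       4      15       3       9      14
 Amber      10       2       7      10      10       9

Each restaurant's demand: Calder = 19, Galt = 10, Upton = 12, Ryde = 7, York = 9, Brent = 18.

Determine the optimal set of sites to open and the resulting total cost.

For any fixed open set, each restaurant goes to its cheapest open site; total = fixed + service.
{Red}: Calder→Red 2·19=38, Galt→Red 6·10=60, Upton→Red 15·12=180, Ryde→Red 12·7=84, York→Red 6·9=54, Brent→Red 2·18=36. Service 452; fixed 201; total 653.
{Red, Blue}: Calder→Red 2·19=38, Galt→Red 6·10=60, Upton→Blue 7·12=84, Ryde→Red 12·7=84, York→Red 6·9=54, Brent→Red 2·18=36. Service 356; fixed 334; total 690.
{Blue}: service 669 + fixed 133 = 802
{Red, Blue, Green, Amber}: service 253 + fixed 1138 = 1391
No other subset beats 653.

Open Red only; minimum total cost 653.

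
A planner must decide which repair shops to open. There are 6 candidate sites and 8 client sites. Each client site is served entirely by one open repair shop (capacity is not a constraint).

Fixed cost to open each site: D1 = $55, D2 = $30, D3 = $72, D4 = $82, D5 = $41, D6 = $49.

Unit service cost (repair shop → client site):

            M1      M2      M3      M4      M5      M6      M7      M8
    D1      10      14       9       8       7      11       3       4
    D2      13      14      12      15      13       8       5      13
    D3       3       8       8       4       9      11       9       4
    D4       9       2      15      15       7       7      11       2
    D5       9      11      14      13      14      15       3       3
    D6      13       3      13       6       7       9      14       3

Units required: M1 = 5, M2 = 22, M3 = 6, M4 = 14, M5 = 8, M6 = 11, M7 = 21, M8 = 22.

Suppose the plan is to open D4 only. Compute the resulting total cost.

Each client site is assigned to its cheapest site among the open ones.
{D4}: M1→D4 9·5=45, M2→D4 2·22=44, M3→D4 15·6=90, M4→D4 15·14=210, M5→D4 7·8=56, M6→D4 7·11=77, M7→D4 11·21=231, M8→D4 2·22=44. Service 797; fixed 82; total 879.

Total cost: 879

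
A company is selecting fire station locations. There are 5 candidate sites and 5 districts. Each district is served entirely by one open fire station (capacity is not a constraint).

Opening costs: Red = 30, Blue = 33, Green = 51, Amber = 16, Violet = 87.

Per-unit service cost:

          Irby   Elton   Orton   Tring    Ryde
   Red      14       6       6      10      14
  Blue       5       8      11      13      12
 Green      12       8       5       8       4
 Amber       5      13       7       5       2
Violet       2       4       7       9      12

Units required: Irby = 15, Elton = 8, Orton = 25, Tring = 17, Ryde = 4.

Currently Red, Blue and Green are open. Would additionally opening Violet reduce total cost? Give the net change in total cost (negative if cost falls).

No — net change +26 (cost rises by 26).

Current service cost with {Red, Blue, Green}: 400.
Adding Violet: each district re-picks its cheapest; new service cost 339, saving 61.
Extra fixed cost: 87. Net change = 87 − 61 = 26.
(Totals: 514 → 540.)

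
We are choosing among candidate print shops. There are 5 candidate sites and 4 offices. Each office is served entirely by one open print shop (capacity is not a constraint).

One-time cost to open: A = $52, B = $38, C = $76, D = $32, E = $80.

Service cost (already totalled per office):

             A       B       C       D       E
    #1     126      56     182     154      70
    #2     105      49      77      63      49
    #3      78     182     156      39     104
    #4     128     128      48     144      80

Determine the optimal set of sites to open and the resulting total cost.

For any fixed open set, each office goes to its cheapest open site; total = fixed + service.
{B, C, D}: #1→B 56, #2→B 49, #3→D 39, #4→C 48. Service 192; fixed 146; total 338.
{B, D}: service 272 + fixed 70 = 342
{D, E}: #1→E 70, #2→E 49, #3→D 39, #4→E 80. Service 238; fixed 112; total 350.
{A, B, C, D, E}: service 192 + fixed 278 = 470
No other subset beats 338.

Open B, C and D; minimum total cost 338.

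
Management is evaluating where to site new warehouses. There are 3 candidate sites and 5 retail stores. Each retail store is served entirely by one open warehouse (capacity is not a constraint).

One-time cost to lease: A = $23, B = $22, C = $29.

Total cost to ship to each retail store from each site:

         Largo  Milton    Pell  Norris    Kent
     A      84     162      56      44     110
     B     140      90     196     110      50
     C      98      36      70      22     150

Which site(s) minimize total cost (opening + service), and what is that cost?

Open A, B and C; minimum total cost 322.

For any fixed open set, each retail store goes to its cheapest open site; total = fixed + service.
{A, B, C}: Largo→A 84, Milton→C 36, Pell→A 56, Norris→C 22, Kent→B 50. Service 248; fixed 74; total 322.
{B, C}: Largo→C 98, Milton→C 36, Pell→C 70, Norris→C 22, Kent→B 50. Service 276; fixed 51; total 327.
{A, C}: service 308 + fixed 52 = 360
{B}: Largo→B 140, Milton→B 90, Pell→B 196, Norris→B 110, Kent→B 50. Service 586; fixed 22; total 608.
(All 7 nonempty subsets were checked; A, B and C is lowest.)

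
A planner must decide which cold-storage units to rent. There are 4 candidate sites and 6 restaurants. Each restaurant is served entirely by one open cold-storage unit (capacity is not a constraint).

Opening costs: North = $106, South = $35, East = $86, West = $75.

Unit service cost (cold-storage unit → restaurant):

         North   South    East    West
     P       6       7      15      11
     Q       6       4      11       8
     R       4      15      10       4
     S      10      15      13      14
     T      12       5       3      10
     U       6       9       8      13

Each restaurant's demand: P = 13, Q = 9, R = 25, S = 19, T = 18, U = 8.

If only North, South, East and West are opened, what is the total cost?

Each restaurant is assigned to its cheapest site among the open ones.
{North, South, East, West}: P→North 6·13=78, Q→South 4·9=36, R→North 4·25=100, S→North 10·19=190, T→East 3·18=54, U→North 6·8=48. Service 506; fixed 302; total 808.

Total cost: 808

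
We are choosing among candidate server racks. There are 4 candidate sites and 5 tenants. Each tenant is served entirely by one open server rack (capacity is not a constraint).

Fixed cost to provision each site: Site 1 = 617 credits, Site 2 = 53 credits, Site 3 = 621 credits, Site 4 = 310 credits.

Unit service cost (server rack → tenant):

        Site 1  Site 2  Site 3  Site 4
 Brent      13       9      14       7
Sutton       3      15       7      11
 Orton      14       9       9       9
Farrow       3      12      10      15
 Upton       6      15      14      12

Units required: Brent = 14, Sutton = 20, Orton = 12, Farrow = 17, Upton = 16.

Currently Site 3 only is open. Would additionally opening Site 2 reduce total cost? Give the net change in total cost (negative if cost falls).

Current service cost with {Site 3}: 838.
Adding Site 2: each tenant re-picks its cheapest; new service cost 768, saving 70.
Extra fixed cost: 53. Net change = 53 − 70 = -17.
(Totals: 1459 → 1442.)

Yes — net change −17 (cost falls by 17).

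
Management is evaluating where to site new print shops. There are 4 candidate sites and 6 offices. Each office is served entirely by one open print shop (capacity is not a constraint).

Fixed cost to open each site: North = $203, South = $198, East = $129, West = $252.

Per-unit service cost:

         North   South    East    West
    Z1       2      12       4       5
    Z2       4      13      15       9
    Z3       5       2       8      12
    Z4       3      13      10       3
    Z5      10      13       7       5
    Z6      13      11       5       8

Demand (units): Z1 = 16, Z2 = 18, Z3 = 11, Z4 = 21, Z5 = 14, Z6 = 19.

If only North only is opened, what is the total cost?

Total cost: 812

Each office is assigned to its cheapest site among the open ones.
{North}: Z1→North 2·16=32, Z2→North 4·18=72, Z3→North 5·11=55, Z4→North 3·21=63, Z5→North 10·14=140, Z6→North 13·19=247. Service 609; fixed 203; total 812.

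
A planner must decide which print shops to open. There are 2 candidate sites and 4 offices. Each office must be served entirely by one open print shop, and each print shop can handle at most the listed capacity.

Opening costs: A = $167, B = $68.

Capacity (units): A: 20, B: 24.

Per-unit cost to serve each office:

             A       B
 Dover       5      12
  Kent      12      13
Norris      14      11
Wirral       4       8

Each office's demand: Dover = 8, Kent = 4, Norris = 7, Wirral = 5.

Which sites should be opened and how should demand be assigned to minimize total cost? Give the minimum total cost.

Open {B}: Dover→B 12·8=96, Kent→B 13·4=52, Norris→B 11·7=77, Wirral→B 8·5=40.
Loads: B carries 24/24. Service 265; fixed 68; total 333.
Next best feasible plan costs 420.

Minimum total cost: 333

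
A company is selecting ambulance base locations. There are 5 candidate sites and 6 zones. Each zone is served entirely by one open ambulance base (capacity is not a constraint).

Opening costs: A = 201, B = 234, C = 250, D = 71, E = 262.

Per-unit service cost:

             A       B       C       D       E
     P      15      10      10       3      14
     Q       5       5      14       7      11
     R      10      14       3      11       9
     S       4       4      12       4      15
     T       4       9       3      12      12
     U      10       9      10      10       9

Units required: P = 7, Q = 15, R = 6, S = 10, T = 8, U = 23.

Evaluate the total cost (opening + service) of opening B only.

Total cost: 782

Each zone is assigned to its cheapest site among the open ones.
{B}: P→B 10·7=70, Q→B 5·15=75, R→B 14·6=84, S→B 4·10=40, T→B 9·8=72, U→B 9·23=207. Service 548; fixed 234; total 782.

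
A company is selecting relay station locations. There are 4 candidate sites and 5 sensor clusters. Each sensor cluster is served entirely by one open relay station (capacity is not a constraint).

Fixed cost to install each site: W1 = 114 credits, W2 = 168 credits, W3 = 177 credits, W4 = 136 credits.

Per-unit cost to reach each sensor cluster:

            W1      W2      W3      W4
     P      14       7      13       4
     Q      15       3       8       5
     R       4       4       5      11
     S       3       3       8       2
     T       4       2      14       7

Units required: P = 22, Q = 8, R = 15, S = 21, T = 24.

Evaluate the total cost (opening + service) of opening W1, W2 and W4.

Total cost: 680

Each sensor cluster is assigned to its cheapest site among the open ones.
{W1, W2, W4}: P→W4 4·22=88, Q→W2 3·8=24, R→W1 4·15=60, S→W4 2·21=42, T→W2 2·24=48. Service 262; fixed 418; total 680.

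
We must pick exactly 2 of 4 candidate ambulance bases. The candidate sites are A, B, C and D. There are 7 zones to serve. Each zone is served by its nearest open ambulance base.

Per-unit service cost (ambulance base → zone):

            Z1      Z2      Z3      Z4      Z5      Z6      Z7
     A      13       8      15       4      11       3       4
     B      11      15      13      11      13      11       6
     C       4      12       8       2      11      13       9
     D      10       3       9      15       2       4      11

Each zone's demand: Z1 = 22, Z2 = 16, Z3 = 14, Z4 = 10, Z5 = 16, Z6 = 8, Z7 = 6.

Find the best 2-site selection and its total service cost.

With exactly 2 open, each zone uses its cheapest among the chosen.
{C, D}: Z1→C 4·22=88, Z2→D 3·16=48, Z3→C 8·14=112, Z4→C 2·10=20, Z5→D 2·16=32, Z6→D 4·8=32, Z7→C 9·6=54. Service cost 386.
{A, D}: service cost 514
{A, C}: service cost 572
Among all 6 size-2 choices, {C, D} is lowest.

Choose C and D; total service cost 386.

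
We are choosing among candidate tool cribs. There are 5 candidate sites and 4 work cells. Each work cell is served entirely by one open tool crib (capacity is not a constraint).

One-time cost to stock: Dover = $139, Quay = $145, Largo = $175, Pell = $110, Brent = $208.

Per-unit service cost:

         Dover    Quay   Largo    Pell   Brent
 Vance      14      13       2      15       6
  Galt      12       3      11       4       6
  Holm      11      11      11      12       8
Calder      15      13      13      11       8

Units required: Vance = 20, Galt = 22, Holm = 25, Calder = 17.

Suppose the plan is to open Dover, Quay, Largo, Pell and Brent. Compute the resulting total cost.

Each work cell is assigned to its cheapest site among the open ones.
{Dover, Quay, Largo, Pell, Brent}: Vance→Largo 2·20=40, Galt→Quay 3·22=66, Holm→Brent 8·25=200, Calder→Brent 8·17=136. Service 442; fixed 777; total 1219.

Total cost: 1219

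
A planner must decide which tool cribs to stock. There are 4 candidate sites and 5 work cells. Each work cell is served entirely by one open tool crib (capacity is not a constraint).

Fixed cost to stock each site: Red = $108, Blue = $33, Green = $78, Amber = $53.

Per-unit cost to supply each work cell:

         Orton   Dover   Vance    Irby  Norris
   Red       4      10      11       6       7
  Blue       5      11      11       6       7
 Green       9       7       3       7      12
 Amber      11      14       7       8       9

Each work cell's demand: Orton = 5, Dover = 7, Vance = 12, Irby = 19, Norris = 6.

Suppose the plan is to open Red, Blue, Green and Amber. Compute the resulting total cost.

Total cost: 533

Each work cell is assigned to its cheapest site among the open ones.
{Red, Blue, Green, Amber}: Orton→Red 4·5=20, Dover→Green 7·7=49, Vance→Green 3·12=36, Irby→Red 6·19=114, Norris→Red 7·6=42. Service 261; fixed 272; total 533.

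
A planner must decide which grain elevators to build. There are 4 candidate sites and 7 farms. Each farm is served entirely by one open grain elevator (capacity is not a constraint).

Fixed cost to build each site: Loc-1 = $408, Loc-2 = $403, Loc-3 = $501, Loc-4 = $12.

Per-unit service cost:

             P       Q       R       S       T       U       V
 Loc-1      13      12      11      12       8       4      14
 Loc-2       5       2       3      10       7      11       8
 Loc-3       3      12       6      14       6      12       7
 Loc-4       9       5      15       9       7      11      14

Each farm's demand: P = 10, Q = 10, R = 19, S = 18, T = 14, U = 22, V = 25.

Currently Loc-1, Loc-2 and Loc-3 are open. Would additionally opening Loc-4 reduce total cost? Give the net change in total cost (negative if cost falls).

Current service cost with {Loc-1, Loc-2, Loc-3}: 634.
Adding Loc-4: each farm re-picks its cheapest; new service cost 616, saving 18.
Extra fixed cost: 12. Net change = 12 − 18 = -6.
(Totals: 1946 → 1940.)

Yes — net change −6 (cost falls by 6).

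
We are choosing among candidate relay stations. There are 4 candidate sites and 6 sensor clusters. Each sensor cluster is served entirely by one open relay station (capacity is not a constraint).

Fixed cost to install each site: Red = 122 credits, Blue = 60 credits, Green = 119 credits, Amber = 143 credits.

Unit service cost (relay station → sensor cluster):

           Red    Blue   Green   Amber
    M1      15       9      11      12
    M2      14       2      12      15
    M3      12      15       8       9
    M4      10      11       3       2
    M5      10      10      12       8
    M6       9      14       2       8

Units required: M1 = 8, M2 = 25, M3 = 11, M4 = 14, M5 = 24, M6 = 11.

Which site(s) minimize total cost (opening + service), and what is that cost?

Open Blue and Green; minimum total cost 693.

For any fixed open set, each sensor cluster goes to its cheapest open site; total = fixed + service.
{Blue, Green}: M1→Blue 9·8=72, M2→Blue 2·25=50, M3→Green 8·11=88, M4→Green 3·14=42, M5→Blue 10·24=240, M6→Green 2·11=22. Service 514; fixed 179; total 693.
{Blue, Amber}: M1→Blue 9·8=72, M2→Blue 2·25=50, M3→Amber 9·11=99, M4→Amber 2·14=28, M5→Amber 8·24=192, M6→Amber 8·11=88. Service 529; fixed 203; total 732.
{Blue, Green, Amber}: service 452 + fixed 322 = 774
{Red, Blue, Green, Amber}: service 452 + fixed 444 = 896
No other subset beats 693.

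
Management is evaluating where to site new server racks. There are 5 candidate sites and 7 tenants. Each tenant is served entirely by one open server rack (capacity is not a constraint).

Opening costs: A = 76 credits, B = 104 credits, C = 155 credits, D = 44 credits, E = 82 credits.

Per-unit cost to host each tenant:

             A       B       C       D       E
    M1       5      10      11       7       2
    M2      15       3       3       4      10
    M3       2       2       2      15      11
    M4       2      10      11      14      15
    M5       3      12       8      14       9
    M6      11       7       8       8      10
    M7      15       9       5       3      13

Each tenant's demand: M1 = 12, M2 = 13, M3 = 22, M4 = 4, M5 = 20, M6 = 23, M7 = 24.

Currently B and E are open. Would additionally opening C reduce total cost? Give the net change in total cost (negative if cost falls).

Current service cost with {B, E}: 704.
Adding C: each tenant re-picks its cheapest; new service cost 588, saving 116.
Extra fixed cost: 155. Net change = 155 − 116 = 39.
(Totals: 890 → 929.)

No — net change +39 (cost rises by 39).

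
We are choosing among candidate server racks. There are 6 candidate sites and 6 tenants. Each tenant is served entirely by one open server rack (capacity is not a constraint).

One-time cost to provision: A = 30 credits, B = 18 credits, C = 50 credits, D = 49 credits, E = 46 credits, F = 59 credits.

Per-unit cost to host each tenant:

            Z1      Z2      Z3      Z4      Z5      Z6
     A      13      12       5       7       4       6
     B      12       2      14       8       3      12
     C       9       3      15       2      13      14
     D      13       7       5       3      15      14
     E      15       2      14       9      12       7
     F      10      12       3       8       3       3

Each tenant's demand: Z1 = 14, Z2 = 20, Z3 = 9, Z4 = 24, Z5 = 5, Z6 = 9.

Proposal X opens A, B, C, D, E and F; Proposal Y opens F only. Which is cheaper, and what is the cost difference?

Proposal X is cheaper by 165.

Proposal X: {A, B, C, D, E, F}: Z1→C 9·14=126, Z2→B 2·20=40, Z3→F 3·9=27, Z4→C 2·24=48, Z5→B 3·5=15, Z6→F 3·9=27. Service 283; fixed 252; total 535.
Proposal Y: {F}: Z1→F 10·14=140, Z2→F 12·20=240, Z3→F 3·9=27, Z4→F 8·24=192, Z5→F 3·5=15, Z6→F 3·9=27. Service 641; fixed 59; total 700.
Difference: |535 − 700| = 165.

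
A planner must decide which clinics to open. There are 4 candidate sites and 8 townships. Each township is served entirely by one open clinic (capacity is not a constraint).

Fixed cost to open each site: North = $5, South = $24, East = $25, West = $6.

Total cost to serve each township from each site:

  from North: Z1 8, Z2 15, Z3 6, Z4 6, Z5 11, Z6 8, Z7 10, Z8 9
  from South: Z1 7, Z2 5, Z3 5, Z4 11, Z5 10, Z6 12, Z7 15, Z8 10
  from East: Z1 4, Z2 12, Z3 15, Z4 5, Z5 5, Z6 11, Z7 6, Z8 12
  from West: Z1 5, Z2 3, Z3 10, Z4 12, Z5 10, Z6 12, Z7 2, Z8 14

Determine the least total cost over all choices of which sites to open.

Minimum total cost: 60

For any fixed open set, each township goes to its cheapest open site; total = fixed + service.
{North, West}: Z1→West 5, Z2→West 3, Z3→North 6, Z4→North 6, Z5→West 10, Z6→North 8, Z7→West 2, Z8→North 9. Service 49; fixed 11; total 60.
{West}: Z1→West 5, Z2→West 3, Z3→West 10, Z4→West 12, Z5→West 10, Z6→West 12, Z7→West 2, Z8→West 14. Service 68; fixed 6; total 74.
{North}: Z1→North 8, Z2→North 15, Z3→North 6, Z4→North 6, Z5→North 11, Z6→North 8, Z7→North 10, Z8→North 9. Service 73; fixed 5; total 78.
{North, South, East, West}: Z1→East 4, Z2→West 3, Z3→South 5, Z4→East 5, Z5→East 5, Z6→North 8, Z7→West 2, Z8→North 9. Service 41; fixed 60; total 101.
No other subset beats 60.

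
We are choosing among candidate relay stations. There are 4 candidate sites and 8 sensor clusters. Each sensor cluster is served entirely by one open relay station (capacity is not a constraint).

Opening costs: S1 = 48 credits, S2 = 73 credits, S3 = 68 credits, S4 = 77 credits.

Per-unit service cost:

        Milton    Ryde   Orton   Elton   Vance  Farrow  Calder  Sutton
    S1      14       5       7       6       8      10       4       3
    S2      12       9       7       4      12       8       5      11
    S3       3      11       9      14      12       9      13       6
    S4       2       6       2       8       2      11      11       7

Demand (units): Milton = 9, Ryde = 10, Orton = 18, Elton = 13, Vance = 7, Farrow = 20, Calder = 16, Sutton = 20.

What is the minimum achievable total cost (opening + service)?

Minimum total cost: 645

For any fixed open set, each sensor cluster goes to its cheapest open site; total = fixed + service.
{S1, S4}: Milton→S4 2·9=18, Ryde→S1 5·10=50, Orton→S4 2·18=36, Elton→S1 6·13=78, Vance→S4 2·7=14, Farrow→S1 10·20=200, Calder→S1 4·16=64, Sutton→S1 3·20=60. Service 520; fixed 125; total 645.
{S1, S2, S4}: Milton→S4 2·9=18, Ryde→S1 5·10=50, Orton→S4 2·18=36, Elton→S2 4·13=52, Vance→S4 2·7=14, Farrow→S2 8·20=160, Calder→S1 4·16=64, Sutton→S1 3·20=60. Service 454; fixed 198; total 652.
{S1, S3, S4}: service 500 + fixed 193 = 693
{S1, S2, S3, S4}: Milton→S4 2·9=18, Ryde→S1 5·10=50, Orton→S4 2·18=36, Elton→S2 4·13=52, Vance→S4 2·7=14, Farrow→S2 8·20=160, Calder→S1 4·16=64, Sutton→S1 3·20=60. Service 454; fixed 266; total 720.
No other subset beats 645.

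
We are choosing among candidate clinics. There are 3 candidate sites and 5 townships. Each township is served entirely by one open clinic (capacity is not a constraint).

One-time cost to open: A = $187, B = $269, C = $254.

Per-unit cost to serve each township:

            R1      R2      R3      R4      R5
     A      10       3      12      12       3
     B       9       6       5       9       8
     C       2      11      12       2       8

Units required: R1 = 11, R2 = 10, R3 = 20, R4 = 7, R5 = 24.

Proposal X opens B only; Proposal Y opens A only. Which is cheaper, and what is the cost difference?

Proposal Y is cheaper by 60.

Proposal X: {B}: R1→B 9·11=99, R2→B 6·10=60, R3→B 5·20=100, R4→B 9·7=63, R5→B 8·24=192. Service 514; fixed 269; total 783.
Proposal Y: {A}: R1→A 10·11=110, R2→A 3·10=30, R3→A 12·20=240, R4→A 12·7=84, R5→A 3·24=72. Service 536; fixed 187; total 723.
Difference: |783 − 723| = 60.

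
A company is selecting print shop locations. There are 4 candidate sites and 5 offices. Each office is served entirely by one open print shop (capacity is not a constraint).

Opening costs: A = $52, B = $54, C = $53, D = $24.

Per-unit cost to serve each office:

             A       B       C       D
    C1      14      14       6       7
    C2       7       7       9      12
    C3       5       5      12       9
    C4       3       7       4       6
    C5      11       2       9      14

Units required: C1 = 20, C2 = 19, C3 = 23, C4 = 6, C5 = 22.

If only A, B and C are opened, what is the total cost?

Each office is assigned to its cheapest site among the open ones.
{A, B, C}: C1→C 6·20=120, C2→A 7·19=133, C3→A 5·23=115, C4→A 3·6=18, C5→B 2·22=44. Service 430; fixed 159; total 589.

Total cost: 589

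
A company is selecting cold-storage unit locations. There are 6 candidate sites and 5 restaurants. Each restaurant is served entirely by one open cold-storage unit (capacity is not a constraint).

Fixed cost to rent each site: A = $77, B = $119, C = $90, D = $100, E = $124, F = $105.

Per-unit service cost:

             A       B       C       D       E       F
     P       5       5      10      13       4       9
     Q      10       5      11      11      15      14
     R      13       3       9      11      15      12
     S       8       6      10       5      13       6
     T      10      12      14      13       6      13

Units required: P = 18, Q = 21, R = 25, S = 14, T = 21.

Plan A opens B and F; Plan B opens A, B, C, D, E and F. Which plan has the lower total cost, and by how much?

Plan A: {B, F}: P→B 5·18=90, Q→B 5·21=105, R→B 3·25=75, S→B 6·14=84, T→B 12·21=252. Service 606; fixed 224; total 830.
Plan B: {A, B, C, D, E, F}: P→E 4·18=72, Q→B 5·21=105, R→B 3·25=75, S→D 5·14=70, T→E 6·21=126. Service 448; fixed 615; total 1063.
Difference: |830 − 1063| = 233.

Plan A is cheaper by 233.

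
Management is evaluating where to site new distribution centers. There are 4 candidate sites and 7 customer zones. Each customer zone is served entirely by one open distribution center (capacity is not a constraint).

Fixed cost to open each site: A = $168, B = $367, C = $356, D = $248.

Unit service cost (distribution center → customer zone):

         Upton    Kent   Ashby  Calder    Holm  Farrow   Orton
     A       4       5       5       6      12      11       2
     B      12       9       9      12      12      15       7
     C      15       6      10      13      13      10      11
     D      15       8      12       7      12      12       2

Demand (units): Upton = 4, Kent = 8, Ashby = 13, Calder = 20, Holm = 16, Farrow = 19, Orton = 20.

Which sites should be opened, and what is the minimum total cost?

Open A only; minimum total cost 850.

For any fixed open set, each customer zone goes to its cheapest open site; total = fixed + service.
{A}: Upton→A 4·4=16, Kent→A 5·8=40, Ashby→A 5·13=65, Calder→A 6·20=120, Holm→A 12·16=192, Farrow→A 11·19=209, Orton→A 2·20=40. Service 682; fixed 168; total 850.
{A, D}: service 682 + fixed 416 = 1098
{D}: service 880 + fixed 248 = 1128
{A, B, C, D}: service 663 + fixed 1139 = 1802
No other subset beats 850.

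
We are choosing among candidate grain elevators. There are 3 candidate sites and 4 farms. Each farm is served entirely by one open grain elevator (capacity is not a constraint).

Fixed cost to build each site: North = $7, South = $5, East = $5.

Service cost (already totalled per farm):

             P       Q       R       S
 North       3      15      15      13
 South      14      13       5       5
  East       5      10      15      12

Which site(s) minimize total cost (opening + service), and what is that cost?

Open South and East; minimum total cost 35.

For any fixed open set, each farm goes to its cheapest open site; total = fixed + service.
{South, East}: P→East 5, Q→East 10, R→South 5, S→South 5. Service 25; fixed 10; total 35.
{North, South}: service 26 + fixed 12 = 38
{North, South, East}: service 23 + fixed 17 = 40
{South}: P→South 14, Q→South 13, R→South 5, S→South 5. Service 37; fixed 5; total 42.
No other subset beats 35.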